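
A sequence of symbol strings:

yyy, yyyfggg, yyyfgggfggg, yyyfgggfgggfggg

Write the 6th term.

Each term is the previous one with fggg appended.
From yyyfgggfgggfggg, 2 further steps: yyyfgggfgggfggg → yyyfgggfgggfgggfggg → (answer).

yyyfgggfgggfgggfgggfggg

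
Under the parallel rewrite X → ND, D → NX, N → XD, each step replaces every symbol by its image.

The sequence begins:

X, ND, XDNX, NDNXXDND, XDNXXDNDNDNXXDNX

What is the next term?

Rewriting the 16 symbols of XDNXXDNDNDNXXDNX one by one yields ND NX XD ND ND NX XD NX XD NX XD ND ND NX XD ND; concatenated:

NDNXXDNDNDNXXDNXXDNXXDNDNDNXXDND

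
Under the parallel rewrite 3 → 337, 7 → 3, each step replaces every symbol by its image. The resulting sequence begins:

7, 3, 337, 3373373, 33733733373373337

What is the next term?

33733733373373337337337333733733373373373

Replace each of the 17 characters of 33733733373373337 in place — 337 337 3 337 337 3 337 337 337 3 337 337 3 337 337 337 3 — and concatenate.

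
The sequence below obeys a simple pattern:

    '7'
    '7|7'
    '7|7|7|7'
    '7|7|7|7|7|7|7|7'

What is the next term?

Each string is two copies of the previous one joined by '|'.
Doubling 7|7|7|7|7|7|7|7 with '|' between the halves:

7|7|7|7|7|7|7|7|7|7|7|7|7|7|7|7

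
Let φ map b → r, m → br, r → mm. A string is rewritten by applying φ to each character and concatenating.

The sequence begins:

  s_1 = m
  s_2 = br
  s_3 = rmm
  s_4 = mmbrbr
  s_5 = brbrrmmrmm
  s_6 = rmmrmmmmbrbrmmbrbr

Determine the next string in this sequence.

mmbrbrmmbrbrbrbrrmmrmmbrbrrmmrmm

Applying the rule to each of the 18 symbols of rmmrmmmmbrbrmmbrbr gives the pieces mm br br mm br br br br r mm r mm br br r mm r mm, which concatenate to the answer.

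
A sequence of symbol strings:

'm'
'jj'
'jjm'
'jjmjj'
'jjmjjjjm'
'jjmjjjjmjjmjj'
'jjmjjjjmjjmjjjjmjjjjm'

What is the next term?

Each term (from the third on) is the previous term followed by the one before it: term 3 = jj·m = jjm.
Continuing: jjmjjjjmjjmjjjjmjjjjm · jjmjjjjmjjmjj gives term 8.

jjmjjjjmjjmjjjjmjjjjmjjmjjjjmjjmjj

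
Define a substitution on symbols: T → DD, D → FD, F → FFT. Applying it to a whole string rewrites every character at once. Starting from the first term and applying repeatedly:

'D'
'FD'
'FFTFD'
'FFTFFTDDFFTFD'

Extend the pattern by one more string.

φ(FFTFFTDDFFTFD) expands symbol-by-symbol to FFT FFT DD FFT FFT DD FD FD FFT FFT DD FFT FD; joining the 13 pieces gives the next term.

FFTFFTDDFFTFFTDDFDFDFFTFFTDDFFTFD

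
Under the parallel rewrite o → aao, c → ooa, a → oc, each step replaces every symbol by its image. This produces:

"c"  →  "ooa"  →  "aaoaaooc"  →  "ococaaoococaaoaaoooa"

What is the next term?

Applying the rule to each of the 20 symbols of ococaaoococaaoaaoooa gives the pieces aao ooa aao ooa oc oc aao aao ooa aao ooa oc oc aao oc oc aao aao aao oc, which concatenate to the answer.

aaoooaaaoooaococaaoaaoooaaaoooaococaaoococaaoaaoaaooc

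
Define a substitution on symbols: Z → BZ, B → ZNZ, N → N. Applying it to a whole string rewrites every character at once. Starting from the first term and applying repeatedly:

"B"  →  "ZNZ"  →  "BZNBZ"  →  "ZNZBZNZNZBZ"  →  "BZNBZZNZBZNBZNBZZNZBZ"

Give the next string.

ZNZBZNZNZBZBZNBZZNZBZNZNZBZNZNZBZBZNBZZNZBZ

Replace each of the 21 characters of BZNBZZNZBZNBZNBZZNZBZ in place — ZNZ BZ N ZNZ BZ BZ N BZ ZNZ BZ N ZNZ BZ N ZNZ BZ BZ N BZ ZNZ BZ — and concatenate.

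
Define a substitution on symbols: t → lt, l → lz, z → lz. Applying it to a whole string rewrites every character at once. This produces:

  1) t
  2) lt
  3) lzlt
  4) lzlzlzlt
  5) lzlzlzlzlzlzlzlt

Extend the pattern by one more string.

lzlzlzlzlzlzlzlzlzlzlzlzlzlzlzlt

Replace each of the 16 characters of lzlzlzlzlzlzlzlt in place — lz lz lz lz lz lz lz lz lz lz lz lz lz lz lz lt — and concatenate.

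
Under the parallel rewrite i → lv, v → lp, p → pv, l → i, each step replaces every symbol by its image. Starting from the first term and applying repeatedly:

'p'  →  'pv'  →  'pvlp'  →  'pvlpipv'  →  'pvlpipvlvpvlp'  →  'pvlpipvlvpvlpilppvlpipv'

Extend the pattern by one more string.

Applying the rule to each of the 23 symbols of pvlpipvlvpvlpilppvlpipv gives the pieces pv lp i pv lv pv lp i lp pv lp i pv lv i pv pv lp i pv lv pv lp, which concatenate to the answer.

pvlpipvlvpvlpilppvlpipvlvipvpvlpipvlvpvlp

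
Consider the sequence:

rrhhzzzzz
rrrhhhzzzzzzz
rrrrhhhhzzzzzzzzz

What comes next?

rrrrrhhhhhzzzzzzzzzzz

Each string has the form r^{n} h^{n} z^{2n+1}, where the shown terms are n = 2, 3, 4.
At n = 5 the blocks have lengths 5, 5, 11.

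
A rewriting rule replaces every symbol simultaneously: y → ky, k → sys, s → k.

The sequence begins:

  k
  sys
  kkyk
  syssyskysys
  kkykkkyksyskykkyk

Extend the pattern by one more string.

φ(kkykkkyksyskykkyk) expands symbol-by-symbol to sys sys ky sys sys sys ky sys k ky k sys ky sys sys ky sys; joining the 17 pieces gives the next term.

syssyskysyssyssyskysyskkyksyskysyssyskysys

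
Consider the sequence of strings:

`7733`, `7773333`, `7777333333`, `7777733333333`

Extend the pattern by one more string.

7777773333333333

Term n consists of n+1 7's, followed by 2n 3's (n = 1, 2, …).
At n = 5 the blocks have lengths 6, 10.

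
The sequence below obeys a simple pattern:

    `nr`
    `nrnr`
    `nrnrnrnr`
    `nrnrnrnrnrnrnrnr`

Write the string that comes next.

nrnrnrnrnrnrnrnrnrnrnrnrnrnrnrnr

s(k+1) = s(k)·s(k) — each term doubles the last.
One more doubling of nrnrnrnrnrnrnrnr gives the answer.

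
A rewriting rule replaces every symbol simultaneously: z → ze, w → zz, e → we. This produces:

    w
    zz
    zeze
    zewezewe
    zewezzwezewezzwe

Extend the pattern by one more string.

φ(zewezzwezewezzwe) expands symbol-by-symbol to ze we zz we ze ze zz we ze we zz we ze ze zz we; joining the 16 pieces gives the next term.

zewezzwezezezzwezewezzwezezezzwe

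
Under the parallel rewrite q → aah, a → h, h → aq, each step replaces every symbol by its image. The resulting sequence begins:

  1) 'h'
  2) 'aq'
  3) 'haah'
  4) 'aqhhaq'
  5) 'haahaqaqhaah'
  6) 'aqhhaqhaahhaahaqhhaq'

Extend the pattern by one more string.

φ(aqhhaqhaahhaahaqhhaq) expands symbol-by-symbol to h aah aq aq h aah aq h h aq aq h h aq h aah aq aq h aah; joining the 20 pieces gives the next term.

haahaqaqhaahaqhhaqaqhhaqhaahaqaqhaah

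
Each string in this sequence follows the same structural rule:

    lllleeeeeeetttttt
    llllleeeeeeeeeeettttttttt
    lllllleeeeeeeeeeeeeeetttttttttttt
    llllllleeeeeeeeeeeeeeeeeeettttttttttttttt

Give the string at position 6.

llllllllleeeeeeeeeeeeeeeeeeeeeeeeeeettttttttttttttttttttt

Term n consists of n+3 l's, followed by 4n+3 e's, followed by 3n+3 t's (n = 1, 2, …).
For term 6, n = 6, so the run lengths are 9, 27, 21.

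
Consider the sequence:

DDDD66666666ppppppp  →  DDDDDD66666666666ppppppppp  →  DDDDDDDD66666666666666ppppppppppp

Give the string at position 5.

DDDDDDDDDDDD66666666666666666666ppppppppppppppp

Each string has the form D^{2n} 6^{3n+2} p^{2n+3}, where the shown terms are n = 2, 3, 4.
At n = 6 the blocks have lengths 12, 20, 15.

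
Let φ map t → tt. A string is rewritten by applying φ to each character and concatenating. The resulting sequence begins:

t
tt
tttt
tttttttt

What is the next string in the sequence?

Apply φ to tttttttt symbol by symbol: t→tt, t→tt, t→tt, t→tt, t→tt, t→tt, t→tt, t→tt; joined: tt tt tt tt tt tt tt tt.

tttttttttttttttt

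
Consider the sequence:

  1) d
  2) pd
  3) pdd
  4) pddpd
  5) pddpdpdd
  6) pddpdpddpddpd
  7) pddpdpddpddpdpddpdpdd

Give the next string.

This is a Fibonacci-style word recurrence s(k) = s(k−1)·s(k−2): e.g. pd·d = pdd.
So term 8 is pddpdpddpddpdpddpdpdd·pddpdpddpddpd.

pddpdpddpddpdpddpdpddpddpdpddpddpd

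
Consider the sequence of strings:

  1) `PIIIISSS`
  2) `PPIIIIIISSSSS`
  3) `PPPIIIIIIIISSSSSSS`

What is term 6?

Each string has the form P^{n} I^{2n+2} S^{2n+1} (n = 1, 2, …).
Setting n = 6 gives 6, 14, 13 characters in each block.

PPPPPPIIIIIIIIIIIIIISSSSSSSSSSSSS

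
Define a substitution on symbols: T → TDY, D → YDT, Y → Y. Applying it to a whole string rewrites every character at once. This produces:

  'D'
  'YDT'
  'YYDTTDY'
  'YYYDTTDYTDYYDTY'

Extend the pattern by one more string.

Rewriting the 15 symbols of YYYDTTDYTDYYDTY one by one yields Y Y Y YDT TDY TDY YDT Y TDY YDT Y Y YDT TDY Y; concatenated:

YYYYDTTDYTDYYDTYTDYYDTYYYDTTDYY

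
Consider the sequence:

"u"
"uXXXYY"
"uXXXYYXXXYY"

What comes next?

uXXXYYXXXYYXXXYY

Every step adds XXXYY to the end: s(k+1) = s(k)·XXXYY.
So the next term is uXXXYYXXXYY·XXXYY.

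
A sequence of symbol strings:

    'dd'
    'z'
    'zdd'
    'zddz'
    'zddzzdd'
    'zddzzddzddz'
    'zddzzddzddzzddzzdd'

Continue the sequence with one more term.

zddzzddzddzzddzzddzddzzddzddz

From term 3 onward, concatenate the last term with the second-to-last: z·dd = zdd, zdd·z = zddz, …
Continuing: zddzzddzddzzddzzdd · zddzzddzddz gives term 8.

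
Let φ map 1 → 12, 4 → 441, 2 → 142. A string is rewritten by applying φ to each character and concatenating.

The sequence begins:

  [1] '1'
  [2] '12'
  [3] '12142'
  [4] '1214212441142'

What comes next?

Rewriting the 13 symbols of 1214212441142 one by one yields 12 142 12 441 142 12 142 441 441 12 12 441 142; concatenated:

1214212441142121424414411212441142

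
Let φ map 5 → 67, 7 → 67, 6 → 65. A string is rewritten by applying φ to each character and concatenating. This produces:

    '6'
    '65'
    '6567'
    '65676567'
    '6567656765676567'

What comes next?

Applying the rule to each of the 16 symbols of 6567656765676567 gives the pieces 65 67 65 67 65 67 65 67 65 67 65 67 65 67 65 67, which concatenate to the answer.

65676567656765676567656765676567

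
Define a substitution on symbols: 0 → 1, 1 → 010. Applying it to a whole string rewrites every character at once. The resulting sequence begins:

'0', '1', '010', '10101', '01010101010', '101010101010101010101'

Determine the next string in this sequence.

0101010101010101010101010101010101010101010

φ(101010101010101010101) expands symbol-by-symbol to 010 1 010 1 010 1 010 1 010 1 010 1 010 1 010 1 010 1 010 1 010; joining the 21 pieces gives the next term.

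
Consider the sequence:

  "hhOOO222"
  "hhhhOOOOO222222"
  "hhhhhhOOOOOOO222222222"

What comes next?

The n-th term is 2n h's then 2n+1 O's then 3n 2's (n = 1, 2, …).
At n = 4 the blocks have lengths 8, 9, 12.

hhhhhhhhOOOOOOOOO222222222222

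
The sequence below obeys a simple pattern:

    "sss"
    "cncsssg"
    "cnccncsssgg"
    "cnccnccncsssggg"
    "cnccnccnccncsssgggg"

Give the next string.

Each term wraps the previous one in cnc on the left and g on the right.
Applying this once more to cnccnccnccncsssgggg:

cnccnccnccnccncsssggggg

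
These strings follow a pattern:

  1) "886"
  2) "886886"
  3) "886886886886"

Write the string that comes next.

Every step duplicates the string.
Doubling 886886886886:

886886886886886886886886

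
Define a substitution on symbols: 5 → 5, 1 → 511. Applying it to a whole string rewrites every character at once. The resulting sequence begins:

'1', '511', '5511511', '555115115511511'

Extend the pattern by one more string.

Applying the rule to each of the 15 symbols of 555115115511511 gives the pieces 5 5 5 511 511 5 511 511 5 5 511 511 5 511 511, which concatenate to the answer.

5555115115511511555115115511511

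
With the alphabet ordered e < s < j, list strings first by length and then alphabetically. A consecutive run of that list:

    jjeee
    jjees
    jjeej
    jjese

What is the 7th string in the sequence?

jjeje

Continuing the enumeration 3 steps past jjese: jjese → jjess → jjesj → (answer).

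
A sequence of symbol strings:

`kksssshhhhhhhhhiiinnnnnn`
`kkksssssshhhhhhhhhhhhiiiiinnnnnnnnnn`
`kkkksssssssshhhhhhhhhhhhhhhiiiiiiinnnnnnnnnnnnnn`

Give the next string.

Each string has the form k^{n} s^{2n} h^{3n+3} i^{2n-1} n^{4n-2}, where the shown terms are n = 2, 3, 4.
At n = 5 the blocks have lengths 5, 10, 18, 9, 18.

kkkkksssssssssshhhhhhhhhhhhhhhhhhiiiiiiiiinnnnnnnnnnnnnnnnnn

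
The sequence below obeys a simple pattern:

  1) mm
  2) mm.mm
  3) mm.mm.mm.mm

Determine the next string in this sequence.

Each string is two copies of the previous one joined by '.'.
One more doubling of mm.mm.mm.mm gives the answer.

mm.mm.mm.mm.mm.mm.mm.mm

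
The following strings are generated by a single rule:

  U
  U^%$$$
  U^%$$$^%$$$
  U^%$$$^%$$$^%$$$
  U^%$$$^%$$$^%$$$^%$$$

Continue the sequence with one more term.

U^%$$$^%$$$^%$$$^%$$$^%$$$

Every step adds ^%$$$ to the end: s(k+1) = s(k)·^%$$$.
So the next term is U^%$$$^%$$$^%$$$^%$$$·^%$$$.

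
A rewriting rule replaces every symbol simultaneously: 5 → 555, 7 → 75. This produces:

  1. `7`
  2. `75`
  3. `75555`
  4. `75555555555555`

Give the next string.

φ(75555555555555) expands symbol-by-symbol to 75 555 555 555 555 555 555 555 555 555 555 555 555 555; joining the 14 pieces gives the next term.

75555555555555555555555555555555555555555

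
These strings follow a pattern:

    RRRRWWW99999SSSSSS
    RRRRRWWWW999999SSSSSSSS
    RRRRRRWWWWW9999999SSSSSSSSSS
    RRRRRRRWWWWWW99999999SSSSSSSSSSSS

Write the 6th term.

Term n consists of n+1 R's, followed by n W's, followed by n+2 9's, followed by 2n S's, where the shown terms are n = 3, 4, 5, 6.
Setting n = 8 gives 9, 8, 10, 16 characters in each block.

RRRRRRRRRWWWWWWWW9999999999SSSSSSSSSSSSSSSS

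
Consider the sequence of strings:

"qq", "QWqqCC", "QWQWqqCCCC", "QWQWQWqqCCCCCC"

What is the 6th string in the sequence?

QWQWQWQWQWqqCCCCCCCCCC

Every step adds QW to the front and CC to the end of the previous string.
From QWQWQWqqCCCCCC, 2 further steps: QWQWQWqqCCCCCC → QWQWQWQWqqCCCCCCCC → (answer).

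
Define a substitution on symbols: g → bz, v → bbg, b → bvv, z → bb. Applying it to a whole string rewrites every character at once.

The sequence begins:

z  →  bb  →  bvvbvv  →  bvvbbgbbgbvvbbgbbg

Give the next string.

bvvbbgbbgbvvbvvbzbvvbvvbzbvvbbgbbgbvvbvvbzbvvbvvbz

Replace each of the 18 characters of bvvbbgbbgbvvbbgbbg in place — bvv bbg bbg bvv bvv bz bvv bvv bz bvv bbg bbg bvv bvv bz bvv bvv bz — and concatenate.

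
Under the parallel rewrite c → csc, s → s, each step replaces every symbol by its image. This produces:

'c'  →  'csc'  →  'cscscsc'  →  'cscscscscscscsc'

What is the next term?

cscscscscscscscscscscscscscscsc

Replace each of the 15 characters of cscscscscscscsc in place — csc s csc s csc s csc s csc s csc s csc s csc — and concatenate.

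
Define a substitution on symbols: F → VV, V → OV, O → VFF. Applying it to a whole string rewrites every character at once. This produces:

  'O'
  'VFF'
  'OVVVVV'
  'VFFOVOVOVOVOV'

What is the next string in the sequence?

Rewriting the 13 symbols of VFFOVOVOVOVOV one by one yields OV VV VV VFF OV VFF OV VFF OV VFF OV VFF OV; concatenated:

OVVVVVVFFOVVFFOVVFFOVVFFOVVFFOV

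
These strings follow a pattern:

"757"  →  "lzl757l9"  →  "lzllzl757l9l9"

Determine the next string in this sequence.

lzllzllzl757l9l9l9

Each term wraps the previous one in lzl on the left and l9 on the right.
So the next term is lzl·lzllzl757l9l9·l9.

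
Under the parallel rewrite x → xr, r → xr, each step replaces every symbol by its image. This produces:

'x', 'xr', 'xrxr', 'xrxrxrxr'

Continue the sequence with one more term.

Rewriting each symbol of xrxrxrxr: x→xr, r→xr, x→xr, r→xr, x→xr, r→xr, x→xr, r→xr, which concatenates to xr xr xr xr xr xr xr xr.

xrxrxrxrxrxrxrxr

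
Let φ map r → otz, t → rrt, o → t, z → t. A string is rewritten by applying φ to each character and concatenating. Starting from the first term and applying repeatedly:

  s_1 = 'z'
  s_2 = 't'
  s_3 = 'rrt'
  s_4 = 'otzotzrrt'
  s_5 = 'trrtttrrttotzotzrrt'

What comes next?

Applying the rule to each of the 19 symbols of trrtttrrttotzotzrrt gives the pieces rrt otz otz rrt rrt rrt otz otz rrt rrt t rrt t t rrt t otz otz rrt, which concatenate to the answer.

rrtotzotzrrtrrtrrtotzotzrrtrrttrrtttrrttotzotzrrt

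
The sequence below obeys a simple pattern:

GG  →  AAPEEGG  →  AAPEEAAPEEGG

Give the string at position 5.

Every step adds AAPEE at the front: s(k+1) = AAPEE·s(k).
From AAPEEAAPEEGG, 2 further steps: AAPEEAAPEEGG → AAPEEAAPEEAAPEEGG → (answer).

AAPEEAAPEEAAPEEAAPEEGG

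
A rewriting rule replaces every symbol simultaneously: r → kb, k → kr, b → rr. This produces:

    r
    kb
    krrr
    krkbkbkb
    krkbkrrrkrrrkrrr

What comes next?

krkbkrrrkrkbkbkbkrkbkbkbkrkbkbkb

φ(krkbkrrrkrrrkrrr) expands symbol-by-symbol to kr kb kr rr kr kb kb kb kr kb kb kb kr kb kb kb; joining the 16 pieces gives the next term.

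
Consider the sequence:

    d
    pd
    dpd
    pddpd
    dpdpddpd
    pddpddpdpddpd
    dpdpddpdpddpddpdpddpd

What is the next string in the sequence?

pddpddpdpddpddpdpddpdpddpddpdpddpd

From term 3 onward, concatenate the second-to-last term with the last: d·pd = dpd, pd·dpd = pddpd, …
The next term joins pddpddpdpddpd and dpdpddpdpddpddpdpddpd.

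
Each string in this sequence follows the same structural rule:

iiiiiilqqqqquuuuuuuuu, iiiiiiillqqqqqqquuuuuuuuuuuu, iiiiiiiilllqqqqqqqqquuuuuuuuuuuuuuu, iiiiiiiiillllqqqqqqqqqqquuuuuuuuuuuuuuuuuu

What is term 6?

The n-th term is n+3 i's then n-2 l's then 2n-1 q's then 3n u's, where the shown terms are n = 3, 4, 5, 6.
Setting n = 8 gives 11, 6, 15, 24 characters in each block.

iiiiiiiiiiillllllqqqqqqqqqqqqqqquuuuuuuuuuuuuuuuuuuuuuuu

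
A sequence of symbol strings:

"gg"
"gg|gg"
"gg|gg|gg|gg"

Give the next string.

gg|gg|gg|gg|gg|gg|gg|gg

s(k+1) = s(k)·|·s(k) — each term doubles the last with '|' between the halves.
So the next term is two copies of gg|gg|gg|gg with '|' between the halves.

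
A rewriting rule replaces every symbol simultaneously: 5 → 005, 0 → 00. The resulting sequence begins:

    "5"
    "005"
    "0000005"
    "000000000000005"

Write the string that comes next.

Rewriting the 15 symbols of 000000000000005 one by one yields 00 00 00 00 00 00 00 00 00 00 00 00 00 00 005; concatenated:

0000000000000000000000000000005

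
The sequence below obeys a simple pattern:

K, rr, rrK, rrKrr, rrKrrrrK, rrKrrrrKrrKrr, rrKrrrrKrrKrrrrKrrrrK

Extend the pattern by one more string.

From term 3 onward, concatenate the last term with the second-to-last: rr·K = rrK, rrK·rr = rrKrr, …
Continuing: rrKrrrrKrrKrrrrKrrrrK · rrKrrrrKrrKrr gives term 8.

rrKrrrrKrrKrrrrKrrrrKrrKrrrrKrrKrr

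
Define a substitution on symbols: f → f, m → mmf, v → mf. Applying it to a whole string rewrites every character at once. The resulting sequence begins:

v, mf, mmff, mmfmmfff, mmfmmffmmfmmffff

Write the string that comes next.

Rewriting the 16 symbols of mmfmmffmmfmmffff one by one yields mmf mmf f mmf mmf f f mmf mmf f mmf mmf f f f f; concatenated:

mmfmmffmmfmmfffmmfmmffmmfmmfffff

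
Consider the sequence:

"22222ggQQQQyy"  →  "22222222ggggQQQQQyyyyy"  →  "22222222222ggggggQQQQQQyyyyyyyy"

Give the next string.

Term n consists of 3n+2 2's, followed by 2n g's, followed by n+3 Q's, followed by 3n-1 y's (n = 1, 2, …).
At n = 4 the blocks have lengths 14, 8, 7, 11.

22222222222222ggggggggQQQQQQQyyyyyyyyyyy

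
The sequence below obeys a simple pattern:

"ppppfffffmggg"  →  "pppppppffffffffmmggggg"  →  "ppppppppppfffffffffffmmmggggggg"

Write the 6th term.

Reading off run lengths: p runs 4, 7, 10; f runs 5, 8, 11; m runs 1, 2, 3; g runs 3, 5, 7 — each is linear in n (n = 1, 2, …).
Setting n = 6 gives 19, 20, 6, 13 characters in each block.

pppppppppppppppppppffffffffffffffffffffmmmmmmggggggggggggg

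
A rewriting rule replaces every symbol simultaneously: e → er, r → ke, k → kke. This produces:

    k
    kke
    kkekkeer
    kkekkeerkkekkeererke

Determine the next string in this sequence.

kkekkeerkkekkeererkekkekkeerkkekkeererkeerkekkeer

φ(kkekkeerkkekkeererke) expands symbol-by-symbol to kke kke er kke kke er er ke kke kke er kke kke er er ke er ke kke er; joining the 20 pieces gives the next term.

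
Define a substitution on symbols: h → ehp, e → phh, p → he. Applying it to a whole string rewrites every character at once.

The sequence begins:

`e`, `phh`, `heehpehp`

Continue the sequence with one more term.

Expanding heehpehp: h→ehp, e→phh, e→phh, h→ehp, p→he, e→phh, h→ehp, p→he. Concatenated: ehp phh phh ehp he phh ehp he.

ehpphhphhehphephhehphe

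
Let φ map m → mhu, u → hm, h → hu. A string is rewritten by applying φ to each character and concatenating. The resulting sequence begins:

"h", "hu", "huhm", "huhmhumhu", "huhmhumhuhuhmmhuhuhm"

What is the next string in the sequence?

φ(huhmhumhuhuhmmhuhuhm) expands symbol-by-symbol to hu hm hu mhu hu hm mhu hu hm hu hm hu mhu mhu hu hm hu hm hu mhu; joining the 20 pieces gives the next term.

huhmhumhuhuhmmhuhuhmhuhmhumhumhuhuhmhuhmhumhu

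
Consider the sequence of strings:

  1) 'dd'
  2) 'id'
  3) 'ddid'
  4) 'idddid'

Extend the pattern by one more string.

ddididddid

Each term (from the third on) is the two preceding terms concatenated in order: term 3 = dd·id = ddid.
Continuing: ddid · idddid gives term 5.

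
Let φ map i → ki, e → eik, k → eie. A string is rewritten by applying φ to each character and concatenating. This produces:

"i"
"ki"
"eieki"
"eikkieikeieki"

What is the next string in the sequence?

Applying the rule to each of the 13 symbols of eikkieikeieki gives the pieces eik ki eie eie ki eik ki eie eik ki eik eie ki, which concatenate to the answer.

eikkieieeiekieikkieieeikkieikeieki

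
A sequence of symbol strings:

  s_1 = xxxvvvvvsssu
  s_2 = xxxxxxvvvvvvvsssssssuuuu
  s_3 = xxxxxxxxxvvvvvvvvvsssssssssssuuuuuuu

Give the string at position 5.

xxxxxxxxxxxxxxxvvvvvvvvvvvvvsssssssssssssssssssuuuuuuuuuuuuu

Term n consists of 3n x's, followed by 2n+3 v's, followed by 4n-1 s's, followed by 3n-2 u's (n = 1, 2, …).
For term 5, n = 5, so the run lengths are 15, 13, 19, 13.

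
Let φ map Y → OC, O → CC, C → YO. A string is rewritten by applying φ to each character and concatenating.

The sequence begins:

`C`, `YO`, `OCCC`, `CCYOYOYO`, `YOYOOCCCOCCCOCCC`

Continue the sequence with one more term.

OCCCOCCCCCYOYOYOCCYOYOYOCCYOYOYO

Replace each of the 16 characters of YOYOOCCCOCCCOCCC in place — OC CC OC CC CC YO YO YO CC YO YO YO CC YO YO YO — and concatenate.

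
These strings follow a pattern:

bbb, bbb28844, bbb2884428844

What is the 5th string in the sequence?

bbb28844288442884428844

Each term is the previous one with 28844 appended.
From bbb2884428844, 2 further steps: bbb2884428844 → bbb288442884428844 → (answer).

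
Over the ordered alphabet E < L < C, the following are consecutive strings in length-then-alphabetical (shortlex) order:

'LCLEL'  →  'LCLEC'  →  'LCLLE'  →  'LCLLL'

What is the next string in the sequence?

Treat LCLLL as a base-3 numeral over the given alphabet and add one, carrying through any trailing C's.

LCLLC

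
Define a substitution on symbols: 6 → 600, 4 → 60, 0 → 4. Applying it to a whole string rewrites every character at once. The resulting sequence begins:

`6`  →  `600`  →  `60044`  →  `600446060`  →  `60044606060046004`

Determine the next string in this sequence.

6004460606004600460044606004460

Replace each of the 17 characters of 60044606060046004 in place — 600 4 4 60 60 600 4 600 4 600 4 4 60 600 4 4 60 — and concatenate.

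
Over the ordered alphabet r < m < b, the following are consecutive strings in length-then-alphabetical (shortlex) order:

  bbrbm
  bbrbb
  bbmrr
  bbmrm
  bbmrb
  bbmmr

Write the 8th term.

Stepping forward 2 times from bbmmr: bbmmr → bbmmm, then the target.

bbmmb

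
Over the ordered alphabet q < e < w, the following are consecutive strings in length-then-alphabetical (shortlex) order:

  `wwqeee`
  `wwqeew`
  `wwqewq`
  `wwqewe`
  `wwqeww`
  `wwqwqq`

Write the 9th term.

Continuing the enumeration 3 steps past wwqwqq: wwqwqq → wwqwqe → wwqwqw → (answer).

wwqweq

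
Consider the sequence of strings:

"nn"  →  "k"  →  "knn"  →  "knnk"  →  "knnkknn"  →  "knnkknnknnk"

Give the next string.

This is a Fibonacci-style word recurrence s(k) = s(k−1)·s(k−2): e.g. k·nn = knn.
The next term joins knnkknnknnk and knnkknn.

knnkknnknnkknnkknn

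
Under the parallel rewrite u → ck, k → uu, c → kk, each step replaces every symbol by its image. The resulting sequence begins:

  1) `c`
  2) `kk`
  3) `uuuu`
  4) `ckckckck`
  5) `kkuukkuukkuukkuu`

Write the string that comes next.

uuuuckckuuuuckckuuuuckckuuuuckck

Replace each of the 16 characters of kkuukkuukkuukkuu in place — uu uu ck ck uu uu ck ck uu uu ck ck uu uu ck ck — and concatenate.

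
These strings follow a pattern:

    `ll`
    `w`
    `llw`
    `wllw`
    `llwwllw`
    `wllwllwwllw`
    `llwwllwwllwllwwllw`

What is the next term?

wllwllwwllwllwwllwwllwllwwllw

Each term (from the third on) is the two preceding terms concatenated in order: term 3 = ll·w = llw.
So term 8 is wllwllwwllw·llwwllwwllwllwwllw.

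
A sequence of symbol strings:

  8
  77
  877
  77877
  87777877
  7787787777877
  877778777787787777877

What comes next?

This is a Fibonacci-style word recurrence s(k) = s(k−2)·s(k−1): e.g. 8·77 = 877.
So term 8 is 7787787777877·877778777787787777877.

7787787777877877778777787787777877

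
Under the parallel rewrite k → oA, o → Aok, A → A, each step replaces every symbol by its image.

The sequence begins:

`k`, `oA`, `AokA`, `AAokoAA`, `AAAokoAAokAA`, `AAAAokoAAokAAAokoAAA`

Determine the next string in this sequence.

φ(AAAAokoAAokAAAokoAAA) expands symbol-by-symbol to A A A A Aok oA Aok A A Aok oA A A A Aok oA Aok A A A; joining the 20 pieces gives the next term.

AAAAAokoAAokAAAokoAAAAAokoAAokAAA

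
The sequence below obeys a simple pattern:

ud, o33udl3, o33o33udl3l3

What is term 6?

Each term wraps the previous one in o33 on the left and l3 on the right.
From o33o33udl3l3, 3 further steps: o33o33udl3l3 → o33o33o33udl3l3l3 → o33o33o33o33udl3l3l3l3 → (answer).

o33o33o33o33o33udl3l3l3l3l3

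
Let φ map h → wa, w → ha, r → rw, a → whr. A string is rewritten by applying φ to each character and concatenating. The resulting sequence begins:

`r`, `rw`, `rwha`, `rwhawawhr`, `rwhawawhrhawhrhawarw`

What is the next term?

Rewriting the 20 symbols of rwhawawhrhawhrhawarw one by one yields rw ha wa whr ha whr ha wa rw wa whr ha wa rw wa whr ha whr rw ha; concatenated:

rwhawawhrhawhrhawarwwawhrhawarwwawhrhawhrrwha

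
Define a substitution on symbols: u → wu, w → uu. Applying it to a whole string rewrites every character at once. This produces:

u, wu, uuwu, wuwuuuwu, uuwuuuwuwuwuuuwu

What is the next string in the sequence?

wuwuuuwuwuwuuuwuuuwuuuwuwuwuuuwu

Replace each of the 16 characters of uuwuuuwuwuwuuuwu in place — wu wu uu wu wu wu uu wu uu wu uu wu wu wu uu wu — and concatenate.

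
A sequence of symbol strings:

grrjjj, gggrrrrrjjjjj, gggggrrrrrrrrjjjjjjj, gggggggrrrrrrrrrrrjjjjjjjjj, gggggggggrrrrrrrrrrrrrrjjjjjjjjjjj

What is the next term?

Reading off run lengths: g runs 1, 3, 5, 7, 9; r runs 2, 5, 8, 11, 14; j runs 3, 5, 7, 9, 11 — each is linear in n (n = 1, 2, …).
Setting n = 6 gives 11, 17, 13 characters in each block.

gggggggggggrrrrrrrrrrrrrrrrrjjjjjjjjjjjjj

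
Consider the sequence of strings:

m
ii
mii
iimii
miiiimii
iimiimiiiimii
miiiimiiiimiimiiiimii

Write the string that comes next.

From term 3 onward, concatenate the second-to-last term with the last: m·ii = mii, ii·mii = iimii, …
The next term joins iimiimiiiimii and miiiimiiiimiimiiiimii.

iimiimiiiimiimiiiimiiiimiimiiiimii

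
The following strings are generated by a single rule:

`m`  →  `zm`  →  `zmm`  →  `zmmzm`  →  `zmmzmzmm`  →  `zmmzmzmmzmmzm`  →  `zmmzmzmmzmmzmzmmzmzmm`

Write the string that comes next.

zmmzmzmmzmmzmzmmzmzmmzmmzmzmmzmmzm

Each term (from the third on) is the previous term followed by the one before it: term 3 = zm·m = zmm.
The next term joins zmmzmzmmzmmzmzmmzmzmm and zmmzmzmmzmmzm.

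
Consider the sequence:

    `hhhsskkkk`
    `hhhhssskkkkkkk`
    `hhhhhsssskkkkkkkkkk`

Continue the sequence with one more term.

Each string has the form h^{n+2} s^{n+1} k^{3n+1} (n = 1, 2, …).
Setting n = 4 gives 6, 5, 13 characters in each block.

hhhhhhssssskkkkkkkkkkkkk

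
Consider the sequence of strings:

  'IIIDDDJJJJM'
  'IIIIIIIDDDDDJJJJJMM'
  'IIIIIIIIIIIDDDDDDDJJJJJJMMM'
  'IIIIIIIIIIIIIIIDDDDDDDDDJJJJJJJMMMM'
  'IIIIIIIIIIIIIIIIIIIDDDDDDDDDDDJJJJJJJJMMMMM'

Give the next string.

IIIIIIIIIIIIIIIIIIIIIIIDDDDDDDDDDDDDJJJJJJJJJMMMMMM

The n-th term is 4n-1 I's then 2n+1 D's then n+3 J's then n M's (n = 1, 2, …).
Setting n = 6 gives 23, 13, 9, 6 characters in each block.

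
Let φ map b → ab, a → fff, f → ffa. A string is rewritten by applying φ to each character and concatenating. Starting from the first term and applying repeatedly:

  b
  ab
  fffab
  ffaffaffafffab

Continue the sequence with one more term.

ffaffafffffaffafffffaffafffffaffaffafffab

φ(ffaffaffafffab) expands symbol-by-symbol to ffa ffa fff ffa ffa fff ffa ffa fff ffa ffa ffa fff ab; joining the 14 pieces gives the next term.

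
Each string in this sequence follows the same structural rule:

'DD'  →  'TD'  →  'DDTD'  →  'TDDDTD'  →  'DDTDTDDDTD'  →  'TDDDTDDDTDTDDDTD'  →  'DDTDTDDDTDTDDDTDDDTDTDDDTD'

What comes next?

From term 3 onward, concatenate the second-to-last term with the last: DD·TD = DDTD, TD·DDTD = TDDDTD, …
Continuing: TDDDTDDDTDTDDDTD · DDTDTDDDTDTDDDTDDDTDTDDDTD gives term 8.

TDDDTDDDTDTDDDTDDDTDTDDDTDTDDDTDDDTDTDDDTD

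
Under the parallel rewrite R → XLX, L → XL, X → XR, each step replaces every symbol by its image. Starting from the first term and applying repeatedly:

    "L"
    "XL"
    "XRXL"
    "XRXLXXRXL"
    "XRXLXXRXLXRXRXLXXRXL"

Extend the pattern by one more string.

φ(XRXLXXRXLXRXRXLXXRXL) expands symbol-by-symbol to XR XLX XR XL XR XR XLX XR XL XR XLX XR XLX XR XL XR XR XLX XR XL; joining the 20 pieces gives the next term.

XRXLXXRXLXRXRXLXXRXLXRXLXXRXLXXRXLXRXRXLXXRXL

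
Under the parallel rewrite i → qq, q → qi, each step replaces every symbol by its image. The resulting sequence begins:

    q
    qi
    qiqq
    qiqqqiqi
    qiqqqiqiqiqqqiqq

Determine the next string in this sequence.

Applying the rule to each of the 16 symbols of qiqqqiqiqiqqqiqq gives the pieces qi qq qi qi qi qq qi qq qi qq qi qi qi qq qi qi, which concatenate to the answer.

qiqqqiqiqiqqqiqqqiqqqiqiqiqqqiqi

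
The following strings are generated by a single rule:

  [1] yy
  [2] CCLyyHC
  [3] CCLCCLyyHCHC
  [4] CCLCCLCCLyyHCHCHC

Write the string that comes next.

Each term wraps the previous one in CCL on the left and HC on the right.
So the next term is CCL·CCLCCLCCLyyHCHCHC·HC.

CCLCCLCCLCCLyyHCHCHCHC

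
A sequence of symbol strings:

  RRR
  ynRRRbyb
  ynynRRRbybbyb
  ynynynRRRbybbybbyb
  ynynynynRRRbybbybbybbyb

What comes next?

ynynynynynRRRbybbybbybbybbyb

Every step adds yn to the front and byb to the end of the previous string.
One more step from ynynynynRRRbybbybbybbyb gives the answer.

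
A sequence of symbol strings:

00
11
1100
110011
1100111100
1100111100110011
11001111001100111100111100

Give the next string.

This is a Fibonacci-style word recurrence s(k) = s(k−1)·s(k−2): e.g. 11·00 = 1100.
Continuing: 11001111001100111100111100 · 1100111100110011 gives term 8.

110011110011001111001111001100111100110011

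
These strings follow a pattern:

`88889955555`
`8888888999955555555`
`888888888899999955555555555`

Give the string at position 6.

888888888888888888899999999999955555555555555555555

Reading off run lengths: 8 runs 4, 7, 10; 9 runs 2, 4, 6; 5 runs 5, 8, 11 — each is linear in n (n = 1, 2, …).
Setting n = 6 gives 19, 12, 20 characters in each block.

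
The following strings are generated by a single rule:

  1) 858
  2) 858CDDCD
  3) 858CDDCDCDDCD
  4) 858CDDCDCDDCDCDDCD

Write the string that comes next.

Every step adds CDDCD to the end: s(k+1) = s(k)·CDDCD.
One more step from 858CDDCDCDDCDCDDCD gives the answer.

858CDDCDCDDCDCDDCDCDDCD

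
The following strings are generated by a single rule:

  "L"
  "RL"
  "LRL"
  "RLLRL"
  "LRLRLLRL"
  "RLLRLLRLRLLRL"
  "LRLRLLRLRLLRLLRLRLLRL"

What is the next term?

Each term (from the third on) is the two preceding terms concatenated in order: term 3 = L·RL = LRL.
So term 8 is RLLRLLRLRLLRL·LRLRLLRLRLLRLLRLRLLRL.

RLLRLLRLRLLRLLRLRLLRLRLLRLLRLRLLRL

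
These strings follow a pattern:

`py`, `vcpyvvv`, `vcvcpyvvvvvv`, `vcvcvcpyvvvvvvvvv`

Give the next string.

vcvcvcvcpyvvvvvvvvvvvv

Every step adds vc to the front and vvv to the end of the previous string.
One more step from vcvcvcpyvvvvvvvvv gives the answer.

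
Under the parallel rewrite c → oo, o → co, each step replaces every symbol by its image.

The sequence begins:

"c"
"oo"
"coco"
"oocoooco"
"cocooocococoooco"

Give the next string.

Rewriting the 16 symbols of cocooocococoooco one by one yields oo co oo co co co oo co oo co oo co co co oo co; concatenated:

oocooocococooocooocooocococoooco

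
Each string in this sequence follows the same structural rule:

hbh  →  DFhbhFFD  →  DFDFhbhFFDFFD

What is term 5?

DFDFDFDFhbhFFDFFDFFDFFD

Each term wraps the previous one in DF on the left and FFD on the right.
From DFDFhbhFFDFFD, 2 further steps: DFDFhbhFFDFFD → DFDFDFhbhFFDFFDFFD → (answer).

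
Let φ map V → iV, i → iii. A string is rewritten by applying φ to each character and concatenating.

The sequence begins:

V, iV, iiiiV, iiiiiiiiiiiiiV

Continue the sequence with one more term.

iiiiiiiiiiiiiiiiiiiiiiiiiiiiiiiiiiiiiiiiV

Applying the rule to each of the 14 symbols of iiiiiiiiiiiiiV gives the pieces iii iii iii iii iii iii iii iii iii iii iii iii iii iV, which concatenate to the answer.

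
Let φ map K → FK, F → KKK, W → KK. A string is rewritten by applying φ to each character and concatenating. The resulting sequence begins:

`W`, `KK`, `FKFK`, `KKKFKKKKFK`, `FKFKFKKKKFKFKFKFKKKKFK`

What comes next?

KKKFKKKKFKKKKFKFKFKFKKKKFKKKKFKKKKFKKKKFKFKFKFKKKKFK

Applying the rule to each of the 22 symbols of FKFKFKKKKFKFKFKFKKKKFK gives the pieces KKK FK KKK FK KKK FK FK FK FK KKK FK KKK FK KKK FK KKK FK FK FK FK KKK FK, which concatenate to the answer.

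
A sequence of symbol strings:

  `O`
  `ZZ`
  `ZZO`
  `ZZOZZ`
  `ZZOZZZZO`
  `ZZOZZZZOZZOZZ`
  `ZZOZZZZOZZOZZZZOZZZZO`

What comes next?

This is a Fibonacci-style word recurrence s(k) = s(k−1)·s(k−2): e.g. ZZ·O = ZZO.
Continuing: ZZOZZZZOZZOZZZZOZZZZO · ZZOZZZZOZZOZZ gives term 8.

ZZOZZZZOZZOZZZZOZZZZOZZOZZZZOZZOZZ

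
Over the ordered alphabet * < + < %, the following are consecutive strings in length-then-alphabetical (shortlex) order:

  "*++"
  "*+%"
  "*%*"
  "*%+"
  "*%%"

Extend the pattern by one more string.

Find the rightmost character of *%% below %, bump it to the next letter, and reset everything to its right to *.

+**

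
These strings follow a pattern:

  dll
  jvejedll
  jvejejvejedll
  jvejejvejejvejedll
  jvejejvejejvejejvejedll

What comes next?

jvejejvejejvejejvejejvejedll

The strings grow by a fixed prefix jveje each time.
So the next term is jveje·jvejejvejejvejejvejedll.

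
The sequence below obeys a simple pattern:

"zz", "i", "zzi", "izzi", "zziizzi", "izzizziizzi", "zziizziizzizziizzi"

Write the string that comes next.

izzizziizzizziizziizzizziizzi

From term 3 onward, concatenate the second-to-last term with the last: zz·i = zzi, i·zzi = izzi, …
Continuing: izzizziizzi · zziizziizzizziizzi gives term 8.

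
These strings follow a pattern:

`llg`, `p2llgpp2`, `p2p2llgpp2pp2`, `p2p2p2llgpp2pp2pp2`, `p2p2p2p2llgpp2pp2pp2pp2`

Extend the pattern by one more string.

p2p2p2p2p2llgpp2pp2pp2pp2pp2

Each term wraps the previous one in p2 on the left and pp2 on the right.
So the next term is p2·p2p2p2p2llgpp2pp2pp2pp2·pp2.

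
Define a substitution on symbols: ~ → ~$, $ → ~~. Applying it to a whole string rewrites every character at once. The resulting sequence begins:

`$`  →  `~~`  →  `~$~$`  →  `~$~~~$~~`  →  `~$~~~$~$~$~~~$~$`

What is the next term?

~$~~~$~$~$~~~$~~~$~~~$~$~$~~~$~~

φ(~$~~~$~$~$~~~$~$) expands symbol-by-symbol to ~$ ~~ ~$ ~$ ~$ ~~ ~$ ~~ ~$ ~~ ~$ ~$ ~$ ~~ ~$ ~~; joining the 16 pieces gives the next term.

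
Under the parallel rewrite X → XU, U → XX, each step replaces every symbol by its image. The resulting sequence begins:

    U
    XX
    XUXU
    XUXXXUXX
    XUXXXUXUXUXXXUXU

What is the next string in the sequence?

XUXXXUXUXUXXXUXXXUXXXUXUXUXXXUXX

φ(XUXXXUXUXUXXXUXU) expands symbol-by-symbol to XU XX XU XU XU XX XU XX XU XX XU XU XU XX XU XX; joining the 16 pieces gives the next term.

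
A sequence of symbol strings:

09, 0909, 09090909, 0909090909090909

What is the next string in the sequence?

09090909090909090909090909090909

s(k+1) = s(k)·s(k) — each term doubles the last.
So the next term is two copies of 0909090909090909.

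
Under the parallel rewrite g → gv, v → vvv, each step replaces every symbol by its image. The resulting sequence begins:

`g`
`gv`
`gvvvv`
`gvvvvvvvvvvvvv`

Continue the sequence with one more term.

Replace each of the 14 characters of gvvvvvvvvvvvvv in place — gv vvv vvv vvv vvv vvv vvv vvv vvv vvv vvv vvv vvv vvv — and concatenate.

gvvvvvvvvvvvvvvvvvvvvvvvvvvvvvvvvvvvvvvvv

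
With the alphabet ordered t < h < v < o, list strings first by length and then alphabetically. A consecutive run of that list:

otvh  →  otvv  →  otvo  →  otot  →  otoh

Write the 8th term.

Advancing 3 positions from otoh through otoh → otov → otoo reaches term 8.

ohtt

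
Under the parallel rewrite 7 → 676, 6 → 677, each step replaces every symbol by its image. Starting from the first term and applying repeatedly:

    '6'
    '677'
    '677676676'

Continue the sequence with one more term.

Apply φ to 677676676 symbol by symbol: 6→677, 7→676, 7→676, 6→677, 7→676, 6→677, 6→677, 7→676, 6→677; joined: 677 676 676 677 676 677 677 676 677.

677676676677676677677676677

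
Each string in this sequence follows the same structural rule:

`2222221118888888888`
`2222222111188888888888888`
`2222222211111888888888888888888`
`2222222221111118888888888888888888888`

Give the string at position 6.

2222222222211111111888888888888888888888888888888

Reading off run lengths: 2 runs 6, 7, 8, 9; 1 runs 3, 4, 5, 6; 8 runs 10, 14, 18, 22 — each is linear in n, where the shown terms are n = 3, 4, 5, 6.
For term 6, n = 8, so the run lengths are 11, 8, 30.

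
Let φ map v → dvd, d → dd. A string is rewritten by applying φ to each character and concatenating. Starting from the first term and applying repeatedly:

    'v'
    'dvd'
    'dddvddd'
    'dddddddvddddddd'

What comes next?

Applying the rule to each of the 15 symbols of dddddddvddddddd gives the pieces dd dd dd dd dd dd dd dvd dd dd dd dd dd dd dd, which concatenate to the answer.

dddddddddddddddvddddddddddddddd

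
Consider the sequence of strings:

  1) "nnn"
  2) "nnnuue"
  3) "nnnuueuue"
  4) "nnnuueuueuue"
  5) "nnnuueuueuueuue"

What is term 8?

The strings grow by a fixed suffix uue each time.
From nnnuueuueuueuue, 3 further steps: nnnuueuueuueuue → nnnuueuueuueuueuue → nnnuueuueuueuueuueuue → (answer).

nnnuueuueuueuueuueuueuue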